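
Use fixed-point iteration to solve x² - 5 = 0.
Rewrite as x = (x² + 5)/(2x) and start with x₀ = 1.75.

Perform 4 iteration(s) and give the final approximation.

Equation: x² - 5 = 0
Fixed-point form: x = (x² + 5)/(2x)
x₀ = 1.75

x_1 = g(1.750000) = 2.303571
x_2 = g(2.303571) = 2.237057
x_3 = g(2.237057) = 2.236068
x_4 = g(2.236068) = 2.236068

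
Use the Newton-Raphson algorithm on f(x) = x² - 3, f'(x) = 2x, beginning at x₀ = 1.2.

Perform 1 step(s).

f(x) = x² - 3
f'(x) = 2x
x₀ = 1.2

Newton-Raphson formula: x_{n+1} = x_n - f(x_n)/f'(x_n)

Iteration 1:
  f(1.200000) = -1.560000
  f'(1.200000) = 2.400000
  x_1 = 1.200000 - (-1.560000)/2.400000 = 1.850000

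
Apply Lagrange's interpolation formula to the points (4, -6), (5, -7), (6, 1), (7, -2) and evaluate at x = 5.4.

Lagrange interpolation formula:
P(x) = Σ yᵢ × Lᵢ(x)
where Lᵢ(x) = Π_{j≠i} (x - xⱼ)/(xᵢ - xⱼ)

L_0(5.4) = (5.4 - 5)/(4 - 5) × (5.4 - 6)/(4 - 6) × (5.4 - 7)/(4 - 7) = -0.064000
L_1(5.4) = (5.4 - 4)/(5 - 4) × (5.4 - 6)/(5 - 6) × (5.4 - 7)/(5 - 7) = 0.672000
L_2(5.4) = (5.4 - 4)/(6 - 4) × (5.4 - 5)/(6 - 5) × (5.4 - 7)/(6 - 7) = 0.448000
L_3(5.4) = (5.4 - 4)/(7 - 4) × (5.4 - 5)/(7 - 5) × (5.4 - 6)/(7 - 6) = -0.056000

P(5.4) = (-6)×L_0(5.4) + (-7)×L_1(5.4) + 1×L_2(5.4) + (-2)×L_3(5.4)
P(5.4) = -3.760000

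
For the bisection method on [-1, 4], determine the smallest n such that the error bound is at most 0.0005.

We need (b-a)/2^n ≤ 0.0005
(4 - (-1))/2^n ≤ 0.0005
5/2^n ≤ 0.0005
2^n ≥ 10000
n ≥ log₂(10000) = 13.29
n ≥ 14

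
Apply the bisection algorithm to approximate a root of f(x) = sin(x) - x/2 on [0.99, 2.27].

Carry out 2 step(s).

f(x) = sin(x) - x/2
Initial interval: [0.99, 2.27]

Iteration 1:
  c_1 = (0.990000 + 2.270000)/2 = 1.630000
  f(c_1) = f(1.630000) = 0.183248
  f(a) × f(c) ≥ 0, new interval: [1.630000, 2.270000]
Iteration 2:
  c_2 = (1.630000 + 2.270000)/2 = 1.950000
  f(c_2) = f(1.950000) = -0.046040
  f(a) × f(c) < 0, new interval: [1.630000, 1.950000]

After 2 iteration(s), the approximation is c_2 = 1.950000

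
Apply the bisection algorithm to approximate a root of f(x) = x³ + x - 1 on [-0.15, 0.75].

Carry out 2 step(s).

f(x) = x³ + x - 1
Initial interval: [-0.15, 0.75]

Iteration 1:
  c_1 = (-0.150000 + 0.750000)/2 = 0.300000
  f(c_1) = f(0.300000) = -0.673000
  f(a) × f(c) ≥ 0, new interval: [0.300000, 0.750000]
Iteration 2:
  c_2 = (0.300000 + 0.750000)/2 = 0.525000
  f(c_2) = f(0.525000) = -0.330297
  f(a) × f(c) ≥ 0, new interval: [0.525000, 0.750000]

After 2 iteration(s), the approximation is c_2 = 0.525000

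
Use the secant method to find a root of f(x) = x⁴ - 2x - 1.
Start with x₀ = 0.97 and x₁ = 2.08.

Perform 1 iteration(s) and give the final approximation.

f(x) = x⁴ - 2x - 1
x₀ = 0.97, x₁ = 2.08

Secant formula: x_{n+1} = x_n - f(x_n)(x_n - x_{n-1})/(f(x_n) - f(x_{n-1}))

Iteration 1:
  f(0.970000) = -2.054707
  f(2.080000) = 13.557737
  x_2 = 2.080000 - 13.557737×(2.080000 - 0.970000)/(13.557737 - (-2.054707))
       = 1.116084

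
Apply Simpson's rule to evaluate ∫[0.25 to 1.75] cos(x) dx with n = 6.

f(x) = cos(x)
a = 0.25, b = 1.75, n = 6
h = (b - a)/n = 0.250000

Simpson's rule: (h/3)[f(x₀) + 4f(x₁) + 2f(x₂) + ... + f(xₙ)]

x_0 = 0.2500, f(x_0) = 0.968912, coefficient = 1
x_1 = 0.5000, f(x_1) = 0.877583, coefficient = 4
x_2 = 0.7500, f(x_2) = 0.731689, coefficient = 2
x_3 = 1.0000, f(x_3) = 0.540302, coefficient = 4
x_4 = 1.2500, f(x_4) = 0.315322, coefficient = 2
x_5 = 1.5000, f(x_5) = 0.070737, coefficient = 4
x_6 = 1.7500, f(x_6) = -0.178246, coefficient = 1

I ≈ (0.250000/3) × 8.839177 = 0.736598
Exact value: 0.736582
Error: 0.000016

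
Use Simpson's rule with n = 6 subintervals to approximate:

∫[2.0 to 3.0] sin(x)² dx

f(x) = sin(x)²
a = 2.0, b = 3.0, n = 6
h = (b - a)/n = 0.166667

Simpson's rule: (h/3)[f(x₀) + 4f(x₁) + 2f(x₂) + ... + f(xₙ)]

x_0 = 2.0000, f(x_0) = 0.826822, coefficient = 1
x_1 = 2.1667, f(x_1) = 0.685022, coefficient = 4
x_2 = 2.3333, f(x_2) = 0.522853, coefficient = 2
x_3 = 2.5000, f(x_3) = 0.358169, coefficient = 4
x_4 = 2.6667, f(x_4) = 0.209098, coefficient = 2
x_5 = 2.8333, f(x_5) = 0.092052, coefficient = 4
x_6 = 3.0000, f(x_6) = 0.019915, coefficient = 1

I ≈ (0.166667/3) × 6.851609 = 0.380645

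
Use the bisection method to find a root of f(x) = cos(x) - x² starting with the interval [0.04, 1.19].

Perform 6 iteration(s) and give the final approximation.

f(x) = cos(x) - x²
Initial interval: [0.04, 1.19]

Iteration 1:
  c_1 = (0.040000 + 1.190000)/2 = 0.615000
  f(c_1) = f(0.615000) = 0.438548
  f(a) × f(c) ≥ 0, new interval: [0.615000, 1.190000]
Iteration 2:
  c_2 = (0.615000 + 1.190000)/2 = 0.902500
  f(c_2) = f(0.902500) = -0.194857
  f(a) × f(c) < 0, new interval: [0.615000, 0.902500]
Iteration 3:
  c_3 = (0.615000 + 0.902500)/2 = 0.758750
  f(c_3) = f(0.758750) = 0.149995
  f(a) × f(c) ≥ 0, new interval: [0.758750, 0.902500]
Iteration 4:
  c_4 = (0.758750 + 0.902500)/2 = 0.830625
  f(c_4) = f(0.830625) = -0.015523
  f(a) × f(c) < 0, new interval: [0.758750, 0.830625]
Iteration 5:
  c_5 = (0.758750 + 0.830625)/2 = 0.794687
  f(c_5) = f(0.794687) = 0.068980
  f(a) × f(c) ≥ 0, new interval: [0.794687, 0.830625]
Iteration 6:
  c_6 = (0.794687 + 0.830625)/2 = 0.812656
  f(c_6) = f(0.812656) = 0.027162
  f(a) × f(c) ≥ 0, new interval: [0.812656, 0.830625]

After 6 iteration(s), the approximation is c_6 = 0.812656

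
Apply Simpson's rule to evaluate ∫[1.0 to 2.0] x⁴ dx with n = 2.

f(x) = x⁴
a = 1.0, b = 2.0, n = 2
h = (b - a)/n = 0.500000

Simpson's rule: (h/3)[f(x₀) + 4f(x₁) + 2f(x₂) + ... + f(xₙ)]

x_0 = 1.0000, f(x_0) = 1.000000, coefficient = 1
x_1 = 1.5000, f(x_1) = 5.062500, coefficient = 4
x_2 = 2.0000, f(x_2) = 16.000000, coefficient = 1

I ≈ (0.500000/3) × 37.250000 = 6.208333
Exact value: 6.200000
Error: 0.008333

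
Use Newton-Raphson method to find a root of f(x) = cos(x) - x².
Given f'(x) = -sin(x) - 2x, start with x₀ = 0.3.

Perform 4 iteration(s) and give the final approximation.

f(x) = cos(x) - x²
f'(x) = -sin(x) - 2x
x₀ = 0.3

Newton-Raphson formula: x_{n+1} = x_n - f(x_n)/f'(x_n)

Iteration 1:
  f(0.300000) = 0.865336
  f'(0.300000) = -0.895520
  x_1 = 0.300000 - 0.865336/(-0.895520) = 1.266295
Iteration 2:
  f(1.266295) = -1.303685
  f'(1.266295) = -3.486586
  x_2 = 1.266295 - (-1.303685)/(-3.486586) = 0.892380
Iteration 3:
  f(0.892380) = -0.168782
  f'(0.892380) = -2.563329
  x_3 = 0.892380 - (-0.168782)/(-2.563329) = 0.826535
Iteration 4:
  f(0.826535) = -0.005733
  f'(0.826535) = -2.388660
  x_4 = 0.826535 - (-0.005733)/(-2.388660) = 0.824136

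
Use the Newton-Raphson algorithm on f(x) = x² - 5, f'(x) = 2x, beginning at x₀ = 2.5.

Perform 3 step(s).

f(x) = x² - 5
f'(x) = 2x
x₀ = 2.5

Newton-Raphson formula: x_{n+1} = x_n - f(x_n)/f'(x_n)

Iteration 1:
  f(2.500000) = 1.250000
  f'(2.500000) = 5.000000
  x_1 = 2.500000 - 1.250000/5.000000 = 2.250000
Iteration 2:
  f(2.250000) = 0.062500
  f'(2.250000) = 4.500000
  x_2 = 2.250000 - 0.062500/4.500000 = 2.236111
Iteration 3:
  f(2.236111) = 0.000193
  f'(2.236111) = 4.472222
  x_3 = 2.236111 - 0.000193/4.472222 = 2.236068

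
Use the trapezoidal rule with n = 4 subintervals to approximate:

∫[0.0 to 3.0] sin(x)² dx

f(x) = sin(x)²
a = 0.0, b = 3.0, n = 4
h = (b - a)/n = 0.750000

Trapezoidal rule: (h/2)[f(x₀) + 2f(x₁) + 2f(x₂) + ... + f(xₙ)]

x_0 = 0.0000, f(x_0) = 0.000000, coefficient = 1
x_1 = 0.7500, f(x_1) = 0.464631, coefficient = 2
x_2 = 1.5000, f(x_2) = 0.994996, coefficient = 2
x_3 = 2.2500, f(x_3) = 0.605398, coefficient = 2
x_4 = 3.0000, f(x_4) = 0.019915, coefficient = 1

I ≈ (0.750000/2) × 4.149966 = 1.556237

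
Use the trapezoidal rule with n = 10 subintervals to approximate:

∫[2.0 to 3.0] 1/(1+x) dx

f(x) = 1/(1+x)
a = 2.0, b = 3.0, n = 10
h = (b - a)/n = 0.100000

Trapezoidal rule: (h/2)[f(x₀) + 2f(x₁) + 2f(x₂) + ... + f(xₙ)]

x_0 = 2.0000, f(x_0) = 0.333333, coefficient = 1
x_1 = 2.1000, f(x_1) = 0.322581, coefficient = 2
x_2 = 2.2000, f(x_2) = 0.312500, coefficient = 2
x_3 = 2.3000, f(x_3) = 0.303030, coefficient = 2
x_4 = 2.4000, f(x_4) = 0.294118, coefficient = 2
x_5 = 2.5000, f(x_5) = 0.285714, coefficient = 2
x_6 = 2.6000, f(x_6) = 0.277778, coefficient = 2
x_7 = 2.7000, f(x_7) = 0.270270, coefficient = 2
x_8 = 2.8000, f(x_8) = 0.263158, coefficient = 2
x_9 = 2.9000, f(x_9) = 0.256410, coefficient = 2
x_10 = 3.0000, f(x_10) = 0.250000, coefficient = 1

I ≈ (0.100000/2) × 5.754451 = 0.287723
Exact value: 0.287682
Error: 0.000041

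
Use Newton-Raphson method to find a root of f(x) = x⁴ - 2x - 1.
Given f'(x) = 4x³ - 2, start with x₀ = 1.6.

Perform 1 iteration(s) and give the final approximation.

f(x) = x⁴ - 2x - 1
f'(x) = 4x³ - 2
x₀ = 1.6

Newton-Raphson formula: x_{n+1} = x_n - f(x_n)/f'(x_n)

Iteration 1:
  f(1.600000) = 2.353600
  f'(1.600000) = 14.384000
  x_1 = 1.600000 - 2.353600/14.384000 = 1.436374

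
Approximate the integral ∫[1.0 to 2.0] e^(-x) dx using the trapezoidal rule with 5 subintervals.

f(x) = e^(-x)
a = 1.0, b = 2.0, n = 5
h = (b - a)/n = 0.200000

Trapezoidal rule: (h/2)[f(x₀) + 2f(x₁) + 2f(x₂) + ... + f(xₙ)]

x_0 = 1.0000, f(x_0) = 0.367879, coefficient = 1
x_1 = 1.2000, f(x_1) = 0.301194, coefficient = 2
x_2 = 1.4000, f(x_2) = 0.246597, coefficient = 2
x_3 = 1.6000, f(x_3) = 0.201897, coefficient = 2
x_4 = 1.8000, f(x_4) = 0.165299, coefficient = 2
x_5 = 2.0000, f(x_5) = 0.135335, coefficient = 1

I ≈ (0.200000/2) × 2.333188 = 0.233319
Exact value: 0.232544
Error: 0.000775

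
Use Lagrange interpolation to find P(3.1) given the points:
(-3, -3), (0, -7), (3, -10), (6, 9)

Lagrange interpolation formula:
P(x) = Σ yᵢ × Lᵢ(x)
where Lᵢ(x) = Π_{j≠i} (x - xⱼ)/(xᵢ - xⱼ)

L_0(3.1) = (3.1 - 0)/(-3 - 0) × (3.1 - 3)/(-3 - 3) × (3.1 - 6)/(-3 - 6) = 0.005549
L_1(3.1) = (3.1 - (-3))/(0 - (-3)) × (3.1 - 3)/(0 - 3) × (3.1 - 6)/(0 - 6) = -0.032759
L_2(3.1) = (3.1 - (-3))/(3 - (-3)) × (3.1 - 0)/(3 - 0) × (3.1 - 6)/(3 - 6) = 1.015537
L_3(3.1) = (3.1 - (-3))/(6 - (-3)) × (3.1 - 0)/(6 - 0) × (3.1 - 3)/(6 - 3) = 0.011673

P(3.1) = (-3)×L_0(3.1) + (-7)×L_1(3.1) + (-10)×L_2(3.1) + 9×L_3(3.1)
P(3.1) = -9.837648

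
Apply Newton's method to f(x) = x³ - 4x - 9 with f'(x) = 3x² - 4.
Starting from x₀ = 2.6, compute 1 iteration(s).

f(x) = x³ - 4x - 9
f'(x) = 3x² - 4
x₀ = 2.6

Newton-Raphson formula: x_{n+1} = x_n - f(x_n)/f'(x_n)

Iteration 1:
  f(2.600000) = -1.824000
  f'(2.600000) = 16.280000
  x_1 = 2.600000 - (-1.824000)/16.280000 = 2.712039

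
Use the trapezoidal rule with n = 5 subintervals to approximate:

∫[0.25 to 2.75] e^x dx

f(x) = e^x
a = 0.25, b = 2.75, n = 5
h = (b - a)/n = 0.500000

Trapezoidal rule: (h/2)[f(x₀) + 2f(x₁) + 2f(x₂) + ... + f(xₙ)]

x_0 = 0.2500, f(x_0) = 1.284025, coefficient = 1
x_1 = 0.7500, f(x_1) = 2.117000, coefficient = 2
x_2 = 1.2500, f(x_2) = 3.490343, coefficient = 2
x_3 = 1.7500, f(x_3) = 5.754603, coefficient = 2
x_4 = 2.2500, f(x_4) = 9.487736, coefficient = 2
x_5 = 2.7500, f(x_5) = 15.642632, coefficient = 1

I ≈ (0.500000/2) × 58.626020 = 14.656505
Exact value: 14.358606
Error: 0.297899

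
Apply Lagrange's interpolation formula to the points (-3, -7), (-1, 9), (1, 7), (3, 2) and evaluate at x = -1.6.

Lagrange interpolation formula:
P(x) = Σ yᵢ × Lᵢ(x)
where Lᵢ(x) = Π_{j≠i} (x - xⱼ)/(xᵢ - xⱼ)

L_0(-1.6) = (-1.6 - (-1))/(-3 - (-1)) × (-1.6 - 1)/(-3 - 1) × (-1.6 - 3)/(-3 - 3) = 0.149500
L_1(-1.6) = (-1.6 - (-3))/(-1 - (-3)) × (-1.6 - 1)/(-1 - 1) × (-1.6 - 3)/(-1 - 3) = 1.046500
L_2(-1.6) = (-1.6 - (-3))/(1 - (-3)) × (-1.6 - (-1))/(1 - (-1)) × (-1.6 - 3)/(1 - 3) = -0.241500
L_3(-1.6) = (-1.6 - (-3))/(3 - (-3)) × (-1.6 - (-1))/(3 - (-1)) × (-1.6 - 1)/(3 - 1) = 0.045500

P(-1.6) = (-7)×L_0(-1.6) + 9×L_1(-1.6) + 7×L_2(-1.6) + 2×L_3(-1.6)
P(-1.6) = 6.772500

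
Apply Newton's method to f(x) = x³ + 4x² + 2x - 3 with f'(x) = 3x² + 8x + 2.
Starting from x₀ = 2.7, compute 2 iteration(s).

f(x) = x³ + 4x² + 2x - 3
f'(x) = 3x² + 8x + 2
x₀ = 2.7

Newton-Raphson formula: x_{n+1} = x_n - f(x_n)/f'(x_n)

Iteration 1:
  f(2.700000) = 51.243000
  f'(2.700000) = 45.470000
  x_1 = 2.700000 - 51.243000/45.470000 = 1.573037
Iteration 2:
  f(1.573037) = 13.936253
  f'(1.573037) = 22.007635
  x_2 = 1.573037 - 13.936253/22.007635 = 0.939791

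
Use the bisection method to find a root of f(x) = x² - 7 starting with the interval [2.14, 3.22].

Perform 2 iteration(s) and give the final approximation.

f(x) = x² - 7
Initial interval: [2.14, 3.22]

Iteration 1:
  c_1 = (2.140000 + 3.220000)/2 = 2.680000
  f(c_1) = f(2.680000) = 0.182400
  f(a) × f(c) < 0, new interval: [2.140000, 2.680000]
Iteration 2:
  c_2 = (2.140000 + 2.680000)/2 = 2.410000
  f(c_2) = f(2.410000) = -1.191900
  f(a) × f(c) ≥ 0, new interval: [2.410000, 2.680000]

After 2 iteration(s), the approximation is c_2 = 2.410000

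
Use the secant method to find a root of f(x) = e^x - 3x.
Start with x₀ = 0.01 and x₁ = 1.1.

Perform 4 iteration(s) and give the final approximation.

f(x) = e^x - 3x
x₀ = 0.01, x₁ = 1.1

Secant formula: x_{n+1} = x_n - f(x_n)(x_n - x_{n-1})/(f(x_n) - f(x_{n-1}))

Iteration 1:
  f(0.010000) = 0.980050
  f(1.100000) = -0.295834
  x_2 = 1.100000 - (-0.295834)×(1.100000 - 0.010000)/(-0.295834 - 0.980050)
       = 0.847266
Iteration 2:
  f(1.100000) = -0.295834
  f(0.847266) = -0.208539
  x_3 = 0.847266 - (-0.208539)×(0.847266 - 1.100000)/(-0.208539 - (-0.295834))
       = 0.243509
Iteration 3:
  f(0.847266) = -0.208539
  f(0.243509) = 0.545191
  x_4 = 0.243509 - 0.545191×(0.243509 - 0.847266)/(0.545191 - (-0.208539))
       = 0.680221
Iteration 4:
  f(0.243509) = 0.545191
  f(0.680221) = -0.066349
  x_5 = 0.680221 - (-0.066349)×(0.680221 - 0.243509)/(-0.066349 - 0.545191)
       = 0.632840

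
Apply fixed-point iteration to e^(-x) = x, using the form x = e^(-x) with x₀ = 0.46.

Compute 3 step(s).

Equation: e^(-x) = x
Fixed-point form: x = e^(-x)
x₀ = 0.46

x_1 = g(0.460000) = 0.631284
x_2 = g(0.631284) = 0.531909
x_3 = g(0.531909) = 0.587483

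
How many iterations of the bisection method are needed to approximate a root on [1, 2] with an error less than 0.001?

We need (b-a)/2^n ≤ 0.001
(2 - 1)/2^n ≤ 0.001
1/2^n ≤ 0.001
2^n ≥ 1000
n ≥ log₂(1000) = 9.97
n ≥ 10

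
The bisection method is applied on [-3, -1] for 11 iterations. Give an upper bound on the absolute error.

Bisection error bound: |error| ≤ (b-a)/2^n
|error| ≤ (-1 - (-3))/2^11 = 2/2^11
|error| ≤ 0.0009765625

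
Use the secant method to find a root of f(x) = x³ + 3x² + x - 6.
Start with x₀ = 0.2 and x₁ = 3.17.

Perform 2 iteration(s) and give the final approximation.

f(x) = x³ + 3x² + x - 6
x₀ = 0.2, x₁ = 3.17

Secant formula: x_{n+1} = x_n - f(x_n)(x_n - x_{n-1})/(f(x_n) - f(x_{n-1}))

Iteration 1:
  f(0.200000) = -5.672000
  f(3.170000) = 59.171713
  x_2 = 3.170000 - 59.171713×(3.170000 - 0.200000)/(59.171713 - (-5.672000))
       = 0.459791
Iteration 2:
  f(3.170000) = 59.171713
  f(0.459791) = -4.808780
  x_3 = 0.459791 - (-4.808780)×(0.459791 - 3.170000)/(-4.808780 - 59.171713)
       = 0.663491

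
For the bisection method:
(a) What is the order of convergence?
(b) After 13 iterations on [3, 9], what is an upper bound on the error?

(a) Bisection has linear (order 1) convergence; the error is halved each step.

(b) Error bound = (b-a)/2^n = (9 - 3)/2^{13}
    = 6/2^{13}

(a) 1 (linear); (b) error ≤ 7.32e-04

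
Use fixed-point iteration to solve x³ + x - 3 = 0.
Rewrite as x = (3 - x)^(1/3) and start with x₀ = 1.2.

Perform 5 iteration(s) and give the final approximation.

Equation: x³ + x - 3 = 0
Fixed-point form: x = (3 - x)^(1/3)
x₀ = 1.2

x_1 = g(1.200000) = 1.216440
x_2 = g(1.216440) = 1.212726
x_3 = g(1.212726) = 1.213567
x_4 = g(1.213567) = 1.213377
x_5 = g(1.213377) = 1.213420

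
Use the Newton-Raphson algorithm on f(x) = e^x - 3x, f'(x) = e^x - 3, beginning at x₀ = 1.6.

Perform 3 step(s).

f(x) = e^x - 3x
f'(x) = e^x - 3
x₀ = 1.6

Newton-Raphson formula: x_{n+1} = x_n - f(x_n)/f'(x_n)

Iteration 1:
  f(1.600000) = 0.153032
  f'(1.600000) = 1.953032
  x_1 = 1.600000 - 0.153032/1.953032 = 1.521644
Iteration 2:
  f(1.521644) = 0.014816
  f'(1.521644) = 1.579747
  x_2 = 1.521644 - 0.014816/1.579747 = 1.512265
Iteration 3:
  f(1.512265) = 0.000201
  f'(1.512265) = 1.536996
  x_3 = 1.512265 - 0.000201/1.536996 = 1.512135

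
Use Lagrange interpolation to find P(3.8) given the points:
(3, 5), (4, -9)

Lagrange interpolation formula:
P(x) = Σ yᵢ × Lᵢ(x)
where Lᵢ(x) = Π_{j≠i} (x - xⱼ)/(xᵢ - xⱼ)

L_0(3.8) = (3.8 - 4)/(3 - 4) = 0.200000
L_1(3.8) = (3.8 - 3)/(4 - 3) = 0.800000

P(3.8) = 5×L_0(3.8) + (-9)×L_1(3.8)
P(3.8) = -6.200000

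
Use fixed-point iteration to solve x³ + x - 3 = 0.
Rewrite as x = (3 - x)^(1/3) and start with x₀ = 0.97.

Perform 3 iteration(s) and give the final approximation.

Equation: x³ + x - 3 = 0
Fixed-point form: x = (3 - x)^(1/3)
x₀ = 0.97

x_1 = g(0.970000) = 1.266189
x_2 = g(1.266189) = 1.201344
x_3 = g(1.201344) = 1.216138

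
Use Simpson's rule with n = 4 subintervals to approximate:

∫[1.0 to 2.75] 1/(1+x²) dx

f(x) = 1/(1+x²)
a = 1.0, b = 2.75, n = 4
h = (b - a)/n = 0.437500

Simpson's rule: (h/3)[f(x₀) + 4f(x₁) + 2f(x₂) + ... + f(xₙ)]

x_0 = 1.0000, f(x_0) = 0.500000, coefficient = 1
x_1 = 1.4375, f(x_1) = 0.326115, coefficient = 4
x_2 = 1.8750, f(x_2) = 0.221453, coefficient = 2
x_3 = 2.3125, f(x_3) = 0.157538, coefficient = 4
x_4 = 2.7500, f(x_4) = 0.116788, coefficient = 1

I ≈ (0.437500/3) × 2.994307 = 0.436670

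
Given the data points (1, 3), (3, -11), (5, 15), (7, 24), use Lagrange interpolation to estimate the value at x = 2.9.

Lagrange interpolation formula:
P(x) = Σ yᵢ × Lᵢ(x)
where Lᵢ(x) = Π_{j≠i} (x - xⱼ)/(xᵢ - xⱼ)

L_0(2.9) = (2.9 - 3)/(1 - 3) × (2.9 - 5)/(1 - 5) × (2.9 - 7)/(1 - 7) = 0.017938
L_1(2.9) = (2.9 - 1)/(3 - 1) × (2.9 - 5)/(3 - 5) × (2.9 - 7)/(3 - 7) = 1.022437
L_2(2.9) = (2.9 - 1)/(5 - 1) × (2.9 - 3)/(5 - 3) × (2.9 - 7)/(5 - 7) = -0.048688
L_3(2.9) = (2.9 - 1)/(7 - 1) × (2.9 - 3)/(7 - 3) × (2.9 - 5)/(7 - 5) = 0.008313

P(2.9) = 3×L_0(2.9) + (-11)×L_1(2.9) + 15×L_2(2.9) + 24×L_3(2.9)
P(2.9) = -11.723812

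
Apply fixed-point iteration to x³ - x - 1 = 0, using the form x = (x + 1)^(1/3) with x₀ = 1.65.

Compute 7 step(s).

Equation: x³ - x - 1 = 0
Fixed-point form: x = (x + 1)^(1/3)
x₀ = 1.65

x_1 = g(1.650000) = 1.383828
x_2 = g(1.383828) = 1.335852
x_3 = g(1.335852) = 1.326829
x_4 = g(1.326829) = 1.325119
x_5 = g(1.325119) = 1.324794
x_6 = g(1.324794) = 1.324732
x_7 = g(1.324732) = 1.324721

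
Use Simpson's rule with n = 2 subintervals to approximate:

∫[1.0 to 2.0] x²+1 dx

f(x) = x²+1
a = 1.0, b = 2.0, n = 2
h = (b - a)/n = 0.500000

Simpson's rule: (h/3)[f(x₀) + 4f(x₁) + 2f(x₂) + ... + f(xₙ)]

x_0 = 1.0000, f(x_0) = 2.000000, coefficient = 1
x_1 = 1.5000, f(x_1) = 3.250000, coefficient = 4
x_2 = 2.0000, f(x_2) = 5.000000, coefficient = 1

I ≈ (0.500000/3) × 20.000000 = 3.333333
Exact value: 3.333333
Error: 0.000000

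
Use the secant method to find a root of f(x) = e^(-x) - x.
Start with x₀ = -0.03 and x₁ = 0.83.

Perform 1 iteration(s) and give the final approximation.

f(x) = e^(-x) - x
x₀ = -0.03, x₁ = 0.83

Secant formula: x_{n+1} = x_n - f(x_n)(x_n - x_{n-1})/(f(x_n) - f(x_{n-1}))

Iteration 1:
  f(-0.030000) = 1.060455
  f(0.830000) = -0.393951
  x_2 = 0.830000 - (-0.393951)×(0.830000 - (-0.030000))/(-0.393951 - 1.060455)
       = 0.597054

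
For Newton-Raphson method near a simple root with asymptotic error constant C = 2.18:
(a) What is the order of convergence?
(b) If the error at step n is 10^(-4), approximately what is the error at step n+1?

(a) Newton-Raphson has quadratic (order 2) convergence near simple roots.
    This means |e_{n+1}| ≈ C|e_n|².

(b) With |e_n| = 10^(-4) and C = 2.18:
    |e_{n+1}| ≈ 2.18 × (10^(-4))² = 2.18 × 10^(-8)

(a) 2 (quadratic); (b) |e_{n+1}| ≈ 2.180e-08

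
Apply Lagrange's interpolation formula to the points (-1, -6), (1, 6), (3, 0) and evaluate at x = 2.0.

Lagrange interpolation formula:
P(x) = Σ yᵢ × Lᵢ(x)
where Lᵢ(x) = Π_{j≠i} (x - xⱼ)/(xᵢ - xⱼ)

L_0(2.0) = (2.0 - 1)/(-1 - 1) × (2.0 - 3)/(-1 - 3) = -0.125000
L_1(2.0) = (2.0 - (-1))/(1 - (-1)) × (2.0 - 3)/(1 - 3) = 0.750000
L_2(2.0) = (2.0 - (-1))/(3 - (-1)) × (2.0 - 1)/(3 - 1) = 0.375000

P(2.0) = (-6)×L_0(2.0) + 6×L_1(2.0) + 0×L_2(2.0)
P(2.0) = 5.250000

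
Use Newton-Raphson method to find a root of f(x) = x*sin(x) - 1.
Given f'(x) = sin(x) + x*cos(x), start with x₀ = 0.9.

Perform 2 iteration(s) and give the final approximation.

f(x) = x*sin(x) - 1
f'(x) = sin(x) + x*cos(x)
x₀ = 0.9

Newton-Raphson formula: x_{n+1} = x_n - f(x_n)/f'(x_n)

Iteration 1:
  f(0.900000) = -0.295006
  f'(0.900000) = 1.342776
  x_1 = 0.900000 - (-0.295006)/1.342776 = 1.119698
Iteration 2:
  f(1.119698) = 0.007694
  f'(1.119698) = 1.388106
  x_2 = 1.119698 - 0.007694/1.388106 = 1.114156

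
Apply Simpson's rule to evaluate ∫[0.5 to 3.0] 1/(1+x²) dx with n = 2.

f(x) = 1/(1+x²)
a = 0.5, b = 3.0, n = 2
h = (b - a)/n = 1.250000

Simpson's rule: (h/3)[f(x₀) + 4f(x₁) + 2f(x₂) + ... + f(xₙ)]

x_0 = 0.5000, f(x_0) = 0.800000, coefficient = 1
x_1 = 1.7500, f(x_1) = 0.246154, coefficient = 4
x_2 = 3.0000, f(x_2) = 0.100000, coefficient = 1

I ≈ (1.250000/3) × 1.884615 = 0.785256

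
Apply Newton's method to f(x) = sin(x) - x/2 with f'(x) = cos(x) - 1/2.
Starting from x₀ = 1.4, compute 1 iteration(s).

f(x) = sin(x) - x/2
f'(x) = cos(x) - 1/2
x₀ = 1.4

Newton-Raphson formula: x_{n+1} = x_n - f(x_n)/f'(x_n)

Iteration 1:
  f(1.400000) = 0.285450
  f'(1.400000) = -0.330033
  x_1 = 1.400000 - 0.285450/(-0.330033) = 2.264913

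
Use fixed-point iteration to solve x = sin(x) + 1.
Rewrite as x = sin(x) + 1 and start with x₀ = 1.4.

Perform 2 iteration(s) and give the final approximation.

Equation: x = sin(x) + 1
Fixed-point form: x = sin(x) + 1
x₀ = 1.4

x_1 = g(1.400000) = 1.985450
x_2 = g(1.985450) = 1.915256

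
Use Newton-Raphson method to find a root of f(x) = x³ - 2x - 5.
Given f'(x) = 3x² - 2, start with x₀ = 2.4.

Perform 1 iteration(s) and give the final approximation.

f(x) = x³ - 2x - 5
f'(x) = 3x² - 2
x₀ = 2.4

Newton-Raphson formula: x_{n+1} = x_n - f(x_n)/f'(x_n)

Iteration 1:
  f(2.400000) = 4.024000
  f'(2.400000) = 15.280000
  x_1 = 2.400000 - 4.024000/15.280000 = 2.136649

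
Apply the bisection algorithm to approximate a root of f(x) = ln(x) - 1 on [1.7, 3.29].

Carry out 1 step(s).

f(x) = ln(x) - 1
Initial interval: [1.7, 3.29]

Iteration 1:
  c_1 = (1.700000 + 3.290000)/2 = 2.495000
  f(c_1) = f(2.495000) = -0.085711
  f(a) × f(c) ≥ 0, new interval: [2.495000, 3.290000]

After 1 iteration(s), the approximation is c_1 = 2.495000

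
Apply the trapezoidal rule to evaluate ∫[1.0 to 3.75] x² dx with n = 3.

f(x) = x²
a = 1.0, b = 3.75, n = 3
h = (b - a)/n = 0.916667

Trapezoidal rule: (h/2)[f(x₀) + 2f(x₁) + 2f(x₂) + ... + f(xₙ)]

x_0 = 1.0000, f(x_0) = 1.000000, coefficient = 1
x_1 = 1.9167, f(x_1) = 3.673611, coefficient = 2
x_2 = 2.8333, f(x_2) = 8.027778, coefficient = 2
x_3 = 3.7500, f(x_3) = 14.062500, coefficient = 1

I ≈ (0.916667/2) × 38.465278 = 17.629919
Exact value: 17.244792
Error: 0.385127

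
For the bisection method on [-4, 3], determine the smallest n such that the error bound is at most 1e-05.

We need (b-a)/2^n ≤ 1e-05
(3 - (-4))/2^n ≤ 1e-05
7/2^n ≤ 1e-05
2^n ≥ 700000
n ≥ log₂(700000) = 19.42
n ≥ 20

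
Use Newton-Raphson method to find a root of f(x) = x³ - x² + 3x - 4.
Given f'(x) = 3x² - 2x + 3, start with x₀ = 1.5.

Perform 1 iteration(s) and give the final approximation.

f(x) = x³ - x² + 3x - 4
f'(x) = 3x² - 2x + 3
x₀ = 1.5

Newton-Raphson formula: x_{n+1} = x_n - f(x_n)/f'(x_n)

Iteration 1:
  f(1.500000) = 1.625000
  f'(1.500000) = 6.750000
  x_1 = 1.500000 - 1.625000/6.750000 = 1.259259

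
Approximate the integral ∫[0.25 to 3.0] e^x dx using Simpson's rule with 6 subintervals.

f(x) = e^x
a = 0.25, b = 3.0, n = 6
h = (b - a)/n = 0.458333

Simpson's rule: (h/3)[f(x₀) + 4f(x₁) + 2f(x₂) + ... + f(xₙ)]

x_0 = 0.2500, f(x_0) = 1.284025, coefficient = 1
x_1 = 0.7083, f(x_1) = 2.030604, coefficient = 4
x_2 = 1.1667, f(x_2) = 3.211271, coefficient = 2
x_3 = 1.6250, f(x_3) = 5.078419, coefficient = 4
x_4 = 2.0833, f(x_4) = 8.031195, coefficient = 2
x_5 = 2.5417, f(x_5) = 12.700821, coefficient = 4
x_6 = 3.0000, f(x_6) = 20.085537, coefficient = 1

I ≈ (0.458333/3) × 123.093871 = 18.806008
Exact value: 18.801512
Error: 0.004497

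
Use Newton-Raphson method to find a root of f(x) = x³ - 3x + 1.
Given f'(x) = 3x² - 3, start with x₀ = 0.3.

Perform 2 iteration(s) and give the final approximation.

f(x) = x³ - 3x + 1
f'(x) = 3x² - 3
x₀ = 0.3

Newton-Raphson formula: x_{n+1} = x_n - f(x_n)/f'(x_n)

Iteration 1:
  f(0.300000) = 0.127000
  f'(0.300000) = -2.730000
  x_1 = 0.300000 - 0.127000/(-2.730000) = 0.346520
Iteration 2:
  f(0.346520) = 0.002048
  f'(0.346520) = -2.639771
  x_2 = 0.346520 - 0.002048/(-2.639771) = 0.347296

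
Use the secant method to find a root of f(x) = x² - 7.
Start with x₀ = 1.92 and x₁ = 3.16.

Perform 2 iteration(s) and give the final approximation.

f(x) = x² - 7
x₀ = 1.92, x₁ = 3.16

Secant formula: x_{n+1} = x_n - f(x_n)(x_n - x_{n-1})/(f(x_n) - f(x_{n-1}))

Iteration 1:
  f(1.920000) = -3.313600
  f(3.160000) = 2.985600
  x_2 = 3.160000 - 2.985600×(3.160000 - 1.920000)/(2.985600 - (-3.313600))
       = 2.572283
Iteration 2:
  f(3.160000) = 2.985600
  f(2.572283) = -0.383358
  x_3 = 2.572283 - (-0.383358)×(2.572283 - 3.160000)/(-0.383358 - 2.985600)
       = 2.639160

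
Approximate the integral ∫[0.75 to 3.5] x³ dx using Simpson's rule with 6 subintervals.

f(x) = x³
a = 0.75, b = 3.5, n = 6
h = (b - a)/n = 0.458333

Simpson's rule: (h/3)[f(x₀) + 4f(x₁) + 2f(x₂) + ... + f(xₙ)]

x_0 = 0.7500, f(x_0) = 0.421875, coefficient = 1
x_1 = 1.2083, f(x_1) = 1.764251, coefficient = 4
x_2 = 1.6667, f(x_2) = 4.629630, coefficient = 2
x_3 = 2.1250, f(x_3) = 9.595703, coefficient = 4
x_4 = 2.5833, f(x_4) = 17.240162, coefficient = 2
x_5 = 3.0417, f(x_5) = 28.140697, coefficient = 4
x_6 = 3.5000, f(x_6) = 42.875000, coefficient = 1

I ≈ (0.458333/3) × 245.039062 = 37.436523
Exact value: 37.436523
Error: 0.000000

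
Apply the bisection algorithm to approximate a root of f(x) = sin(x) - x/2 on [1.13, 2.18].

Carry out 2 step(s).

f(x) = sin(x) - x/2
Initial interval: [1.13, 2.18]

Iteration 1:
  c_1 = (1.130000 + 2.180000)/2 = 1.655000
  f(c_1) = f(1.655000) = 0.168957
  f(a) × f(c) ≥ 0, new interval: [1.655000, 2.180000]
Iteration 2:
  c_2 = (1.655000 + 2.180000)/2 = 1.917500
  f(c_2) = f(1.917500) = -0.018252
  f(a) × f(c) < 0, new interval: [1.655000, 1.917500]

After 2 iteration(s), the approximation is c_2 = 1.917500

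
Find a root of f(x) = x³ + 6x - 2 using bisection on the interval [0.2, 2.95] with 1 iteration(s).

f(x) = x³ + 6x - 2
Initial interval: [0.2, 2.95]

Iteration 1:
  c_1 = (0.200000 + 2.950000)/2 = 1.575000
  f(c_1) = f(1.575000) = 11.356984
  f(a) × f(c) < 0, new interval: [0.200000, 1.575000]

After 1 iteration(s), the approximation is c_1 = 1.575000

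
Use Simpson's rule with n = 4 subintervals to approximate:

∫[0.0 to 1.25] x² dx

f(x) = x²
a = 0.0, b = 1.25, n = 4
h = (b - a)/n = 0.312500

Simpson's rule: (h/3)[f(x₀) + 4f(x₁) + 2f(x₂) + ... + f(xₙ)]

x_0 = 0.0000, f(x_0) = 0.000000, coefficient = 1
x_1 = 0.3125, f(x_1) = 0.097656, coefficient = 4
x_2 = 0.6250, f(x_2) = 0.390625, coefficient = 2
x_3 = 0.9375, f(x_3) = 0.878906, coefficient = 4
x_4 = 1.2500, f(x_4) = 1.562500, coefficient = 1

I ≈ (0.312500/3) × 6.250000 = 0.651042
Exact value: 0.651042
Error: 0.000000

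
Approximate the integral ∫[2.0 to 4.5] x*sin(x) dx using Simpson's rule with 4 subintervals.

f(x) = x*sin(x)
a = 2.0, b = 4.5, n = 4
h = (b - a)/n = 0.625000

Simpson's rule: (h/3)[f(x₀) + 4f(x₁) + 2f(x₂) + ... + f(xₙ)]

x_0 = 2.0000, f(x_0) = 1.818595, coefficient = 1
x_1 = 2.6250, f(x_1) = 1.296541, coefficient = 4
x_2 = 3.2500, f(x_2) = -0.351634, coefficient = 2
x_3 = 3.8750, f(x_3) = -2.593944, coefficient = 4
x_4 = 4.5000, f(x_4) = -4.398886, coefficient = 1

I ≈ (0.625000/3) × -8.473171 = -1.765244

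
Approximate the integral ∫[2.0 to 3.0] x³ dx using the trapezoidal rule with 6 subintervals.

f(x) = x³
a = 2.0, b = 3.0, n = 6
h = (b - a)/n = 0.166667

Trapezoidal rule: (h/2)[f(x₀) + 2f(x₁) + 2f(x₂) + ... + f(xₙ)]

x_0 = 2.0000, f(x_0) = 8.000000, coefficient = 1
x_1 = 2.1667, f(x_1) = 10.171296, coefficient = 2
x_2 = 2.3333, f(x_2) = 12.703704, coefficient = 2
x_3 = 2.5000, f(x_3) = 15.625000, coefficient = 2
x_4 = 2.6667, f(x_4) = 18.962963, coefficient = 2
x_5 = 2.8333, f(x_5) = 22.745370, coefficient = 2
x_6 = 3.0000, f(x_6) = 27.000000, coefficient = 1

I ≈ (0.166667/2) × 195.416667 = 16.284722
Exact value: 16.250000
Error: 0.034722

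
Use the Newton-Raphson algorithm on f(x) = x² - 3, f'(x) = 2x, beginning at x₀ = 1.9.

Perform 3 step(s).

f(x) = x² - 3
f'(x) = 2x
x₀ = 1.9

Newton-Raphson formula: x_{n+1} = x_n - f(x_n)/f'(x_n)

Iteration 1:
  f(1.900000) = 0.610000
  f'(1.900000) = 3.800000
  x_1 = 1.900000 - 0.610000/3.800000 = 1.739474
Iteration 2:
  f(1.739474) = 0.025769
  f'(1.739474) = 3.478947
  x_2 = 1.739474 - 0.025769/3.478947 = 1.732067
Iteration 3:
  f(1.732067) = 0.000055
  f'(1.732067) = 3.464133
  x_3 = 1.732067 - 0.000055/3.464133 = 1.732051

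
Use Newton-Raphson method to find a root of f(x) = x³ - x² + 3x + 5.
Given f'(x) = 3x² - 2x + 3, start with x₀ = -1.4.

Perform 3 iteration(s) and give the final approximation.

f(x) = x³ - x² + 3x + 5
f'(x) = 3x² - 2x + 3
x₀ = -1.4

Newton-Raphson formula: x_{n+1} = x_n - f(x_n)/f'(x_n)

Iteration 1:
  f(-1.400000) = -3.904000
  f'(-1.400000) = 11.680000
  x_1 = -1.400000 - (-3.904000)/11.680000 = -1.065753
Iteration 2:
  f(-1.065753) = -0.543606
  f'(-1.065753) = 8.538998
  x_2 = -1.065753 - (-0.543606)/8.538998 = -1.002092
Iteration 3:
  f(-1.002092) = -0.016753
  f'(-1.002092) = 8.016748
  x_3 = -1.002092 - (-0.016753)/8.016748 = -1.000002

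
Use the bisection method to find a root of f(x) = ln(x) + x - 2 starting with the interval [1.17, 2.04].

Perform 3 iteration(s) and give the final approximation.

f(x) = ln(x) + x - 2
Initial interval: [1.17, 2.04]

Iteration 1:
  c_1 = (1.170000 + 2.040000)/2 = 1.605000
  f(c_1) = f(1.605000) = 0.078124
  f(a) × f(c) < 0, new interval: [1.170000, 1.605000]
Iteration 2:
  c_2 = (1.170000 + 1.605000)/2 = 1.387500
  f(c_2) = f(1.387500) = -0.284996
  f(a) × f(c) ≥ 0, new interval: [1.387500, 1.605000]
Iteration 3:
  c_3 = (1.387500 + 1.605000)/2 = 1.496250
  f(c_3) = f(1.496250) = -0.100788
  f(a) × f(c) ≥ 0, new interval: [1.496250, 1.605000]

After 3 iteration(s), the approximation is c_3 = 1.496250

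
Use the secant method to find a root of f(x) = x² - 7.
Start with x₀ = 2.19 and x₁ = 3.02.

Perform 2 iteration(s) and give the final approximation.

f(x) = x² - 7
x₀ = 2.19, x₁ = 3.02

Secant formula: x_{n+1} = x_n - f(x_n)(x_n - x_{n-1})/(f(x_n) - f(x_{n-1}))

Iteration 1:
  f(2.190000) = -2.203900
  f(3.020000) = 2.120400
  x_2 = 3.020000 - 2.120400×(3.020000 - 2.190000)/(2.120400 - (-2.203900))
       = 2.613013
Iteration 2:
  f(3.020000) = 2.120400
  f(2.613013) = -0.172161
  x_3 = 2.613013 - (-0.172161)×(2.613013 - 3.020000)/(-0.172161 - 2.120400)
       = 2.643576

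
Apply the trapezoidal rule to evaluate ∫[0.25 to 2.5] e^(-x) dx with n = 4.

f(x) = e^(-x)
a = 0.25, b = 2.5, n = 4
h = (b - a)/n = 0.562500

Trapezoidal rule: (h/2)[f(x₀) + 2f(x₁) + 2f(x₂) + ... + f(xₙ)]

x_0 = 0.2500, f(x_0) = 0.778801, coefficient = 1
x_1 = 0.8125, f(x_1) = 0.443747, coefficient = 2
x_2 = 1.3750, f(x_2) = 0.252840, coefficient = 2
x_3 = 1.9375, f(x_3) = 0.144064, coefficient = 2
x_4 = 2.5000, f(x_4) = 0.082085, coefficient = 1

I ≈ (0.562500/2) × 2.542187 = 0.714990
Exact value: 0.696716
Error: 0.018274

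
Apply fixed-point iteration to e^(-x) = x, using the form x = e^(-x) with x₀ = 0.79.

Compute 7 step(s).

Equation: e^(-x) = x
Fixed-point form: x = e^(-x)
x₀ = 0.79

x_1 = g(0.790000) = 0.453845
x_2 = g(0.453845) = 0.635181
x_3 = g(0.635181) = 0.529839
x_4 = g(0.529839) = 0.588699
x_5 = g(0.588699) = 0.555049
x_6 = g(0.555049) = 0.574044
x_7 = g(0.574044) = 0.563243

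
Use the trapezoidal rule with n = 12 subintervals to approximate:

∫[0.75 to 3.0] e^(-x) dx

f(x) = e^(-x)
a = 0.75, b = 3.0, n = 12
h = (b - a)/n = 0.187500

Trapezoidal rule: (h/2)[f(x₀) + 2f(x₁) + 2f(x₂) + ... + f(xₙ)]

x_0 = 0.7500, f(x_0) = 0.472367, coefficient = 1
x_1 = 0.9375, f(x_1) = 0.391606, coefficient = 2
x_2 = 1.1250, f(x_2) = 0.324652, coefficient = 2
x_3 = 1.3125, f(x_3) = 0.269146, coefficient = 2
x_4 = 1.5000, f(x_4) = 0.223130, coefficient = 2
x_5 = 1.6875, f(x_5) = 0.184981, coefficient = 2
x_6 = 1.8750, f(x_6) = 0.153355, coefficient = 2
x_7 = 2.0625, f(x_7) = 0.127136, coefficient = 2
x_8 = 2.2500, f(x_8) = 0.105399, coefficient = 2
x_9 = 2.4375, f(x_9) = 0.087379, coefficient = 2
x_10 = 2.6250, f(x_10) = 0.072440, coefficient = 2
x_11 = 2.8125, f(x_11) = 0.060055, coefficient = 2
x_12 = 3.0000, f(x_12) = 0.049787, coefficient = 1

I ≈ (0.187500/2) × 4.520712 = 0.423817
Exact value: 0.422579
Error: 0.001237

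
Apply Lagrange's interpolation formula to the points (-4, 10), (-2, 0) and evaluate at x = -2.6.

Lagrange interpolation formula:
P(x) = Σ yᵢ × Lᵢ(x)
where Lᵢ(x) = Π_{j≠i} (x - xⱼ)/(xᵢ - xⱼ)

L_0(-2.6) = (-2.6 - (-2))/(-4 - (-2)) = 0.300000
L_1(-2.6) = (-2.6 - (-4))/(-2 - (-4)) = 0.700000

P(-2.6) = 10×L_0(-2.6) + 0×L_1(-2.6)
P(-2.6) = 3.000000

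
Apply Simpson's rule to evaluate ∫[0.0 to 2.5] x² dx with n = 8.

f(x) = x²
a = 0.0, b = 2.5, n = 8
h = (b - a)/n = 0.312500

Simpson's rule: (h/3)[f(x₀) + 4f(x₁) + 2f(x₂) + ... + f(xₙ)]

x_0 = 0.0000, f(x_0) = 0.000000, coefficient = 1
x_1 = 0.3125, f(x_1) = 0.097656, coefficient = 4
x_2 = 0.6250, f(x_2) = 0.390625, coefficient = 2
x_3 = 0.9375, f(x_3) = 0.878906, coefficient = 4
x_4 = 1.2500, f(x_4) = 1.562500, coefficient = 2
x_5 = 1.5625, f(x_5) = 2.441406, coefficient = 4
x_6 = 1.8750, f(x_6) = 3.515625, coefficient = 2
x_7 = 2.1875, f(x_7) = 4.785156, coefficient = 4
x_8 = 2.5000, f(x_8) = 6.250000, coefficient = 1

I ≈ (0.312500/3) × 50.000000 = 5.208333
Exact value: 5.208333
Error: 0.000000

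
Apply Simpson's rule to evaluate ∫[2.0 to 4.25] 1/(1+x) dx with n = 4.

f(x) = 1/(1+x)
a = 2.0, b = 4.25, n = 4
h = (b - a)/n = 0.562500

Simpson's rule: (h/3)[f(x₀) + 4f(x₁) + 2f(x₂) + ... + f(xₙ)]

x_0 = 2.0000, f(x_0) = 0.333333, coefficient = 1
x_1 = 2.5625, f(x_1) = 0.280702, coefficient = 4
x_2 = 3.1250, f(x_2) = 0.242424, coefficient = 2
x_3 = 3.6875, f(x_3) = 0.213333, coefficient = 4
x_4 = 4.2500, f(x_4) = 0.190476, coefficient = 1

I ≈ (0.562500/3) × 2.984798 = 0.559650
Exact value: 0.559616
Error: 0.000034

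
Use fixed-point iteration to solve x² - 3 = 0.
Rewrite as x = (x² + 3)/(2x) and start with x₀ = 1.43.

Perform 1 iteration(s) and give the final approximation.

Equation: x² - 3 = 0
Fixed-point form: x = (x² + 3)/(2x)
x₀ = 1.43

x_1 = g(1.430000) = 1.763951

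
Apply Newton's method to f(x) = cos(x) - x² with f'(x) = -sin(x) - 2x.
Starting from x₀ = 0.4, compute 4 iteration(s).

f(x) = cos(x) - x²
f'(x) = -sin(x) - 2x
x₀ = 0.4

Newton-Raphson formula: x_{n+1} = x_n - f(x_n)/f'(x_n)

Iteration 1:
  f(0.400000) = 0.761061
  f'(0.400000) = -1.189418
  x_1 = 0.400000 - 0.761061/(-1.189418) = 1.039860
Iteration 2:
  f(1.039860) = -0.574967
  f'(1.039860) = -2.942053
  x_2 = 1.039860 - (-0.574967)/(-2.942053) = 0.844429
Iteration 3:
  f(0.844429) = -0.048902
  f'(0.844429) = -2.436450
  x_3 = 0.844429 - (-0.048902)/(-2.436450) = 0.824358
Iteration 4:
  f(0.824358) = -0.000538
  f'(0.824358) = -2.382828
  x_4 = 0.824358 - (-0.000538)/(-2.382828) = 0.824132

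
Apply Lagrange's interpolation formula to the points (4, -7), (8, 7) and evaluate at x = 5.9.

Lagrange interpolation formula:
P(x) = Σ yᵢ × Lᵢ(x)
where Lᵢ(x) = Π_{j≠i} (x - xⱼ)/(xᵢ - xⱼ)

L_0(5.9) = (5.9 - 8)/(4 - 8) = 0.525000
L_1(5.9) = (5.9 - 4)/(8 - 4) = 0.475000

P(5.9) = (-7)×L_0(5.9) + 7×L_1(5.9)
P(5.9) = -0.350000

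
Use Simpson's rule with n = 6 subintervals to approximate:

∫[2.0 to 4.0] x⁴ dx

f(x) = x⁴
a = 2.0, b = 4.0, n = 6
h = (b - a)/n = 0.333333

Simpson's rule: (h/3)[f(x₀) + 4f(x₁) + 2f(x₂) + ... + f(xₙ)]

x_0 = 2.0000, f(x_0) = 16.000000, coefficient = 1
x_1 = 2.3333, f(x_1) = 29.641975, coefficient = 4
x_2 = 2.6667, f(x_2) = 50.567901, coefficient = 2
x_3 = 3.0000, f(x_3) = 81.000000, coefficient = 4
x_4 = 3.3333, f(x_4) = 123.456790, coefficient = 2
x_5 = 3.6667, f(x_5) = 180.753086, coefficient = 4
x_6 = 4.0000, f(x_6) = 256.000000, coefficient = 1

I ≈ (0.333333/3) × 1785.629630 = 198.403292
Exact value: 198.400000
Error: 0.003292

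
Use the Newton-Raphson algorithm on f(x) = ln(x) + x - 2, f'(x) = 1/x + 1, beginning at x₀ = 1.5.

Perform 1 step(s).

f(x) = ln(x) + x - 2
f'(x) = 1/x + 1
x₀ = 1.5

Newton-Raphson formula: x_{n+1} = x_n - f(x_n)/f'(x_n)

Iteration 1:
  f(1.500000) = -0.094535
  f'(1.500000) = 1.666667
  x_1 = 1.500000 - (-0.094535)/1.666667 = 1.556721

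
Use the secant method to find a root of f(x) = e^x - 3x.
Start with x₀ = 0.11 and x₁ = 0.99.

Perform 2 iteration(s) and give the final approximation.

f(x) = e^x - 3x
x₀ = 0.11, x₁ = 0.99

Secant formula: x_{n+1} = x_n - f(x_n)(x_n - x_{n-1})/(f(x_n) - f(x_{n-1}))

Iteration 1:
  f(0.110000) = 0.786278
  f(0.990000) = -0.278766
  x_2 = 0.990000 - (-0.278766)×(0.990000 - 0.110000)/(-0.278766 - 0.786278)
       = 0.759668
Iteration 2:
  f(0.990000) = -0.278766
  f(0.759668) = -0.141438
  x_3 = 0.759668 - (-0.141438)×(0.759668 - 0.990000)/(-0.141438 - (-0.278766))
       = 0.522443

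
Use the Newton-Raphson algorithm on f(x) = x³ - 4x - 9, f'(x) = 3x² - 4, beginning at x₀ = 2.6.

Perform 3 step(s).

f(x) = x³ - 4x - 9
f'(x) = 3x² - 4
x₀ = 2.6

Newton-Raphson formula: x_{n+1} = x_n - f(x_n)/f'(x_n)

Iteration 1:
  f(2.600000) = -1.824000
  f'(2.600000) = 16.280000
  x_1 = 2.600000 - (-1.824000)/16.280000 = 2.712039
Iteration 2:
  f(2.712039) = 0.099318
  f'(2.712039) = 18.065472
  x_2 = 2.712039 - 0.099318/18.065472 = 2.706542
Iteration 3:
  f(2.706542) = 0.000246
  f'(2.706542) = 17.976103
  x_3 = 2.706542 - 0.000246/17.976103 = 2.706528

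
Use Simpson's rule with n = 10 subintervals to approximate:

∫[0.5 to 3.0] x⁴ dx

f(x) = x⁴
a = 0.5, b = 3.0, n = 10
h = (b - a)/n = 0.250000

Simpson's rule: (h/3)[f(x₀) + 4f(x₁) + 2f(x₂) + ... + f(xₙ)]

x_0 = 0.5000, f(x_0) = 0.062500, coefficient = 1
x_1 = 0.7500, f(x_1) = 0.316406, coefficient = 4
x_2 = 1.0000, f(x_2) = 1.000000, coefficient = 2
x_3 = 1.2500, f(x_3) = 2.441406, coefficient = 4
x_4 = 1.5000, f(x_4) = 5.062500, coefficient = 2
x_5 = 1.7500, f(x_5) = 9.378906, coefficient = 4
x_6 = 2.0000, f(x_6) = 16.000000, coefficient = 2
x_7 = 2.2500, f(x_7) = 25.628906, coefficient = 4
x_8 = 2.5000, f(x_8) = 39.062500, coefficient = 2
x_9 = 2.7500, f(x_9) = 57.191406, coefficient = 4
x_10 = 3.0000, f(x_10) = 81.000000, coefficient = 1

I ≈ (0.250000/3) × 583.140625 = 48.595052
Exact value: 48.593750
Error: 0.001302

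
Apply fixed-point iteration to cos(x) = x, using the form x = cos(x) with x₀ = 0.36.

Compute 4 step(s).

Equation: cos(x) = x
Fixed-point form: x = cos(x)
x₀ = 0.36

x_1 = g(0.360000) = 0.935897
x_2 = g(0.935897) = 0.593097
x_3 = g(0.593097) = 0.829214
x_4 = g(0.829214) = 0.675456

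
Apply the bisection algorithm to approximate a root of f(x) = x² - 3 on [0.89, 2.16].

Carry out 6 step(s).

f(x) = x² - 3
Initial interval: [0.89, 2.16]

Iteration 1:
  c_1 = (0.890000 + 2.160000)/2 = 1.525000
  f(c_1) = f(1.525000) = -0.674375
  f(a) × f(c) ≥ 0, new interval: [1.525000, 2.160000]
Iteration 2:
  c_2 = (1.525000 + 2.160000)/2 = 1.842500
  f(c_2) = f(1.842500) = 0.394806
  f(a) × f(c) < 0, new interval: [1.525000, 1.842500]
Iteration 3:
  c_3 = (1.525000 + 1.842500)/2 = 1.683750
  f(c_3) = f(1.683750) = -0.164986
  f(a) × f(c) ≥ 0, new interval: [1.683750, 1.842500]
Iteration 4:
  c_4 = (1.683750 + 1.842500)/2 = 1.763125
  f(c_4) = f(1.763125) = 0.108610
  f(a) × f(c) < 0, new interval: [1.683750, 1.763125]
Iteration 5:
  c_5 = (1.683750 + 1.763125)/2 = 1.723438
  f(c_5) = f(1.723438) = -0.029763
  f(a) × f(c) ≥ 0, new interval: [1.723438, 1.763125]
Iteration 6:
  c_6 = (1.723438 + 1.763125)/2 = 1.743281
  f(c_6) = f(1.743281) = 0.039030
  f(a) × f(c) < 0, new interval: [1.723438, 1.743281]

After 6 iteration(s), the approximation is c_6 = 1.743281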